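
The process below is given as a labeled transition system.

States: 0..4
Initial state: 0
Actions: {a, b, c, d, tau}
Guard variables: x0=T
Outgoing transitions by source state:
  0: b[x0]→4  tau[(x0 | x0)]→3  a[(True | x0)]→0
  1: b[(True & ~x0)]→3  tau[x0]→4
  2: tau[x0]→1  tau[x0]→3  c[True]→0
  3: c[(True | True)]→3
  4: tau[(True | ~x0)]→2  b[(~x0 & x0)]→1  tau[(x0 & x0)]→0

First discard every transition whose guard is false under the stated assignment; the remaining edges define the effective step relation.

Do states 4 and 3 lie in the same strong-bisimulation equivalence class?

Refine partition for ~:
  round 0: {{0,1,2,3,4}}
  round 1: {{0},{1,4},{2},{3}}
  round 2: {{0},{1},{2},{3},{4}}
Fixed point at round 3; 5 class(es).
4∈{4}, 3∈{3}

Answer: NOT BISIMILAR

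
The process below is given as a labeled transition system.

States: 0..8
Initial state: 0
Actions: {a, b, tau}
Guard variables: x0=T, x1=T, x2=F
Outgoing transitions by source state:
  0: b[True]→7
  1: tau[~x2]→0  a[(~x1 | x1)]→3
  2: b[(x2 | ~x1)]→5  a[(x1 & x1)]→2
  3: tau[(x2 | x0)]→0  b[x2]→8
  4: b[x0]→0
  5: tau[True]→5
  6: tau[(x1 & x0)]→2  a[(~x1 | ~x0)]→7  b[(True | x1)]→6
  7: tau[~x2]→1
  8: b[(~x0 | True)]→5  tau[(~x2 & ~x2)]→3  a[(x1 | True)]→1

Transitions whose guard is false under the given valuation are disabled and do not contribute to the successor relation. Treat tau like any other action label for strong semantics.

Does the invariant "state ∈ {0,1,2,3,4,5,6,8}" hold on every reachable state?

Answer: INVARIANT VIOLATED at state 7

Working:
Safe = {0,1,2,3,4,5,6,8}
R = {0,1,3,7}
  0: ok
  1: ok
  3: ok
  7: VIOLATES
counterexample path to 7: b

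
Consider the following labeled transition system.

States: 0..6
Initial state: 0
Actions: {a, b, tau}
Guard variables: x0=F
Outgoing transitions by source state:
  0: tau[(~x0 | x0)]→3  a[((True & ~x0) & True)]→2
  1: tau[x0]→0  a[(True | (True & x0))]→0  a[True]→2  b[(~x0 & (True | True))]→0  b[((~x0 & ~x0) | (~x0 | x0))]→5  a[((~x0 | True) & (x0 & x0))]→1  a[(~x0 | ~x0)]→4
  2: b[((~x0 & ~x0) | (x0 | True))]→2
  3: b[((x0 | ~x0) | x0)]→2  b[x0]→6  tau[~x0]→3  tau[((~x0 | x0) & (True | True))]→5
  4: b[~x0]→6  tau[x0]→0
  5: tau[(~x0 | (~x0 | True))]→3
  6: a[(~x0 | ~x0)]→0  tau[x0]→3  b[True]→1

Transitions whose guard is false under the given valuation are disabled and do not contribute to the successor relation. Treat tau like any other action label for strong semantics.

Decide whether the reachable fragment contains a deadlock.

Answer: DEADLOCK-FREE

Trace:
R = {0,2,3,5}
  0: a→2  tau→3  [2 out]
  2: b→2  [1 out]
  3: b→2  tau→3  tau→5  [3 out]
  5: tau→3  [1 out]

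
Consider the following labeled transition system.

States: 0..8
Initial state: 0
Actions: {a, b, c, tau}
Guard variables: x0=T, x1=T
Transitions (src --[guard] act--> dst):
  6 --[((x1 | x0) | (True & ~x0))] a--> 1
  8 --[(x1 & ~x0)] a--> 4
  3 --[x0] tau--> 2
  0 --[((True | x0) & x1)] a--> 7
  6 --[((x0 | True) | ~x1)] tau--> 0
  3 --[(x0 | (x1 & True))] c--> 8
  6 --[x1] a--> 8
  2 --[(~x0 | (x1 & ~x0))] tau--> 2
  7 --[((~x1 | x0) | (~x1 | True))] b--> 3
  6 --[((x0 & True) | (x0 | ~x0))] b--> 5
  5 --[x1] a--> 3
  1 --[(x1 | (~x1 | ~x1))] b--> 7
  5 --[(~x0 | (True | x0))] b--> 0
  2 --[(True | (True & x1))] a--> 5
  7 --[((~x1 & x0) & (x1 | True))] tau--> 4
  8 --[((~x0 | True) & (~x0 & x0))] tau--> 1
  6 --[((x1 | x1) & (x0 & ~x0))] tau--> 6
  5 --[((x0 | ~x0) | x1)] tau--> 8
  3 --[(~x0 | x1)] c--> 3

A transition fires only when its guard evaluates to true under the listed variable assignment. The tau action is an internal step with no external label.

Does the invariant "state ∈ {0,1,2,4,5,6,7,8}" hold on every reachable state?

Answer: INVARIANT VIOLATED at state 3

Working:
Safe = {0,1,2,4,5,6,7,8}
Reachable = {0,2,3,5,7,8}
  0: ✓
  2: ✓
  3: ✗ unsafe
  5: ✓
  7: ✓
  8: ✓
reach 3 via a·b — violates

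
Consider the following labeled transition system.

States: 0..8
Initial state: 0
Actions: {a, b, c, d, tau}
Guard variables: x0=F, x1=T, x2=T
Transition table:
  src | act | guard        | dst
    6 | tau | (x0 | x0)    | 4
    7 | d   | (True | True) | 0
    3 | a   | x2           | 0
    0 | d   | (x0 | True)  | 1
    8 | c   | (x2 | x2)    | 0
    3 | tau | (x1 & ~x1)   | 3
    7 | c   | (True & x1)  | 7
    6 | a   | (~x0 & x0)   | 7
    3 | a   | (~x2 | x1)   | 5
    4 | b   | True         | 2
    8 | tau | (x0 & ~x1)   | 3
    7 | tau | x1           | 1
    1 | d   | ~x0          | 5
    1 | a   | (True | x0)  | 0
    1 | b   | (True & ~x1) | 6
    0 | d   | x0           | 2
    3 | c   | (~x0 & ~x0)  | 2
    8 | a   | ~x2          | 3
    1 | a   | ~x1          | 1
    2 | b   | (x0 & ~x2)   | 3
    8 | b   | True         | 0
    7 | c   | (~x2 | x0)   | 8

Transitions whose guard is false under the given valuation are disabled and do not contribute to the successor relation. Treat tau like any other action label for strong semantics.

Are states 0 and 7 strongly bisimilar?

Answer: NOT BISIMILAR

Trace:
Bisimulation quotient by refinement:
  round 0: {{0,1,2,3,4,5,6,7,8}}
  round 1: {{0},{1},{2,5,6},{3},{4},{7},{8}}
stable after 2 split(s): 7 block(s)
[0]={0}  [7]={7}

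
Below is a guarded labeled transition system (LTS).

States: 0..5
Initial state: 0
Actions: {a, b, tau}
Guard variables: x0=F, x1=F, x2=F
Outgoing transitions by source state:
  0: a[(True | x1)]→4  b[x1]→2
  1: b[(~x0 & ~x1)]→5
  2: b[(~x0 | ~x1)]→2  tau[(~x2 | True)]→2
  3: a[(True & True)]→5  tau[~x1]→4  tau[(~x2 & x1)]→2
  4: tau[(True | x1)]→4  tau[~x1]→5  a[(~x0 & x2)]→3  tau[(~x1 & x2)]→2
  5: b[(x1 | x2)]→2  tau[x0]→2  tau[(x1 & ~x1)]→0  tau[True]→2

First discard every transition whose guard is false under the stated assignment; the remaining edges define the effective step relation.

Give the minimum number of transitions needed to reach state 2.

Answer: 3

Analysis:
Breadth-first toward 2:
  Layer 0: {0}
  Layer 1: {4}
  Layer 2: {5}
  Layer 3: {2}
first hit 2 at d=3 via a·tau·tau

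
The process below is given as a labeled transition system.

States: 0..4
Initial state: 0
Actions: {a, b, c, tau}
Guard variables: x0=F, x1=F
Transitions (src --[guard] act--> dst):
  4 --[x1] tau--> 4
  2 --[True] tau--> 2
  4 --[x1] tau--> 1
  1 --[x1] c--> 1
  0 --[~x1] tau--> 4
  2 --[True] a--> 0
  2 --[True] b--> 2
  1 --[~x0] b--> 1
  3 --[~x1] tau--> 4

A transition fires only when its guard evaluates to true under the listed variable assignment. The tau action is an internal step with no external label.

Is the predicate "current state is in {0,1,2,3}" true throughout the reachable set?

Answer: INVARIANT VIOLATED at state 4

Trace:
Safe = {0,1,2,3}
Reachable = {0,4}
  0: safe
  4: VIOLATES
counterexample path to 4: tau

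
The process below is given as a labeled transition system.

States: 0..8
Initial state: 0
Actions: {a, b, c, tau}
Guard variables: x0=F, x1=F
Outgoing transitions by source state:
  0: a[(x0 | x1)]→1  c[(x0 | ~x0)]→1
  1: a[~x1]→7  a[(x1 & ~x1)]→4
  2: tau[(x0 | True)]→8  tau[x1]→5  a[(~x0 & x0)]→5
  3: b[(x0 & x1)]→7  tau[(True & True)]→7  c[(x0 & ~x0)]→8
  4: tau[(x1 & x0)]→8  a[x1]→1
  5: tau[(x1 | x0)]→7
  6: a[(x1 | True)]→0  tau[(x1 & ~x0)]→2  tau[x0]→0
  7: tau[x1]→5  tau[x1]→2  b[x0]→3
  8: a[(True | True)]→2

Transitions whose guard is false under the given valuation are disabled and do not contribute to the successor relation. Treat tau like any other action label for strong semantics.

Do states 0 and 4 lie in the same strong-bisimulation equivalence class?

Compute ~ classes (split until stable):
  π0 = {{0,1,2,3,4,5,6,7,8}}
  π1 = {{0},{1,6,8},{2,3},{4,5,7}}
  π2 = {{0},{1},{2},{3},{4,5,7},{6},{8}}
7 equivalence class(es) (converged in 3)
0∈{0}, 4∈{4,5,7}

Answer: NOT BISIMILAR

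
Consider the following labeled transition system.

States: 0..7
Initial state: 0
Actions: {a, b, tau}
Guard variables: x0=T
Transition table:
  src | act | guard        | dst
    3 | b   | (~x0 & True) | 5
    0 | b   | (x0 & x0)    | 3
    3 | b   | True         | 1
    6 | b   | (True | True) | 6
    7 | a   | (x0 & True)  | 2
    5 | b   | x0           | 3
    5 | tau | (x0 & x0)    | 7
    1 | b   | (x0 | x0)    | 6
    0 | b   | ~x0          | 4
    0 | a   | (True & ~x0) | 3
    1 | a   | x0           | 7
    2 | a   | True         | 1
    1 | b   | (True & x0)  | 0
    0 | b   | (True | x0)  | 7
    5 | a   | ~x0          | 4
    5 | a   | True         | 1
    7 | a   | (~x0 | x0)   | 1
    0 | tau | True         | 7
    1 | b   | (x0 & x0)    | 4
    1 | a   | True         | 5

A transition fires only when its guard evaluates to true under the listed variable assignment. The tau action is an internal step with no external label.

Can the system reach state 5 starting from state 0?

Answer: REACHABLE

Working:
After dropping false guards: 16 live edges.
L0 = {0}
L1 = {3,7}  now seen {0,3,7}
L2 = {1,2}  now seen {0,1,2,3,7}
L3 = {4,5,6}  now seen {0,1,2,3,4,5,6,7}
Reachable = {0,1,2,3,4,5,6,7}
trace reaching 5: b·b·a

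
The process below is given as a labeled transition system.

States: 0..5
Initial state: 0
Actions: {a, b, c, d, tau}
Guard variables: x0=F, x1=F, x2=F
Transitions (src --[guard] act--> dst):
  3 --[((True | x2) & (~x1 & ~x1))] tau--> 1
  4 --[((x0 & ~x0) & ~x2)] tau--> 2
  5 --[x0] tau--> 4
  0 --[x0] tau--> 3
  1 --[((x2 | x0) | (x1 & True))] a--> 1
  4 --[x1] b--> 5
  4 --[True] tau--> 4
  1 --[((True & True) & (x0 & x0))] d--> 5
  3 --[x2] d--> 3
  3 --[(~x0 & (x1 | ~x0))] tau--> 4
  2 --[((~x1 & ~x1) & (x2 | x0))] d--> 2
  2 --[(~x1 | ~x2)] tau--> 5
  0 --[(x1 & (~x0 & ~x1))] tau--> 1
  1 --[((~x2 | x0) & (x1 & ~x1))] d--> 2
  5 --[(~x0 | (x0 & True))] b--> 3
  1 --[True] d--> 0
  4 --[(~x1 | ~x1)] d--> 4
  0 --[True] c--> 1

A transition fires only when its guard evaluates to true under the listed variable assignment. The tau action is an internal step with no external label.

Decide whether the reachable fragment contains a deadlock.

Answer: DEADLOCK-FREE

Trace:
Reachable = {0,1}
  0: c→1  [1 exit(s)]
  1: d→0  [1 exit(s)]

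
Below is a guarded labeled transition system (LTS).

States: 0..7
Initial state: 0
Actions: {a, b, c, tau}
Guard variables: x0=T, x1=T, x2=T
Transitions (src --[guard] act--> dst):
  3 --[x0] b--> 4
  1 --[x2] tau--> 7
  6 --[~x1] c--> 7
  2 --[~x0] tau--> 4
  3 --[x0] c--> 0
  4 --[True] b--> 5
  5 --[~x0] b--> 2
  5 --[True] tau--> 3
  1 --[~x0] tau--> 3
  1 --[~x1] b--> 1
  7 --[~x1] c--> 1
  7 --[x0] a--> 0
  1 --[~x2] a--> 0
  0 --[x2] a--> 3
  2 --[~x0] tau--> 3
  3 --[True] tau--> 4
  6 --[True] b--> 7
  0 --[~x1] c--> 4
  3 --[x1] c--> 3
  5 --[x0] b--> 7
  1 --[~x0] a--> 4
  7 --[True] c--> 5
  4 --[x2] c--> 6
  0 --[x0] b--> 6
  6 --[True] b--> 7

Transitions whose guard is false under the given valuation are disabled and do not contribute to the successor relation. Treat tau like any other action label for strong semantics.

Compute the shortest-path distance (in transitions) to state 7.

BFS to 7:
  depth 0: {0}
  depth 1: {3,6}
  depth 2: {4,7}
first hit 7 at d=2 via b·b

Answer: 2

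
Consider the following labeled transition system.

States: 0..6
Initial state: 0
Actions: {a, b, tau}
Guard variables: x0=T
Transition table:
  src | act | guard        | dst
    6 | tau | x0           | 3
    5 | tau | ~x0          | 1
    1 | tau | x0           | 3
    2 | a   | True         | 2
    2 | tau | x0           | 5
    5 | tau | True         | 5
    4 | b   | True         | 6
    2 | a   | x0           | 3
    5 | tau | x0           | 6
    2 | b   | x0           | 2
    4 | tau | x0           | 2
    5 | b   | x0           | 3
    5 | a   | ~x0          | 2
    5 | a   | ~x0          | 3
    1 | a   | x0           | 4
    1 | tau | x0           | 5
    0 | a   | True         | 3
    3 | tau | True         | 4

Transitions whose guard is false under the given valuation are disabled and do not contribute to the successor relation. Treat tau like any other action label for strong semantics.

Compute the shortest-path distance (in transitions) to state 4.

Answer: 2

Analysis:
Breadth-first toward 4:
  depth 0: {0}
  depth 1: {3}
  depth 2: {4}
first hit 4 at d=2 via a·tau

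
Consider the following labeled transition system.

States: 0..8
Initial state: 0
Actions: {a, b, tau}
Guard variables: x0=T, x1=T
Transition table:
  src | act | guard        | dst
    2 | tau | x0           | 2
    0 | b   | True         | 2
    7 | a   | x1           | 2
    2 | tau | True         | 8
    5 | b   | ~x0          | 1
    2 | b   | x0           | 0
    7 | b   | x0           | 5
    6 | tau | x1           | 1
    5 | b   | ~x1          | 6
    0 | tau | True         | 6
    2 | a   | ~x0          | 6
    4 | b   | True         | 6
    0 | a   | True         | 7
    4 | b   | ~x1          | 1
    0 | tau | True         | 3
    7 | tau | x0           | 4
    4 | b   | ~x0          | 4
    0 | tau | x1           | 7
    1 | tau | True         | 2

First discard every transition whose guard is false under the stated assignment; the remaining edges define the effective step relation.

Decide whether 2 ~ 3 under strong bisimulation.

Answer: NOT BISIMILAR

Working:
Refine partition for ~:
  π0 = {{0,1,2,3,4,5,6,7,8}}
  π1 = {{0,7},{1,6},{2},{3,5,8},{4}}
  π2 = {{0},{1},{2},{3,5,8},{4},{6},{7}}
stable after 3 split(s): 7 block(s)
class of 2: {2}; class of 3: {3,5,8}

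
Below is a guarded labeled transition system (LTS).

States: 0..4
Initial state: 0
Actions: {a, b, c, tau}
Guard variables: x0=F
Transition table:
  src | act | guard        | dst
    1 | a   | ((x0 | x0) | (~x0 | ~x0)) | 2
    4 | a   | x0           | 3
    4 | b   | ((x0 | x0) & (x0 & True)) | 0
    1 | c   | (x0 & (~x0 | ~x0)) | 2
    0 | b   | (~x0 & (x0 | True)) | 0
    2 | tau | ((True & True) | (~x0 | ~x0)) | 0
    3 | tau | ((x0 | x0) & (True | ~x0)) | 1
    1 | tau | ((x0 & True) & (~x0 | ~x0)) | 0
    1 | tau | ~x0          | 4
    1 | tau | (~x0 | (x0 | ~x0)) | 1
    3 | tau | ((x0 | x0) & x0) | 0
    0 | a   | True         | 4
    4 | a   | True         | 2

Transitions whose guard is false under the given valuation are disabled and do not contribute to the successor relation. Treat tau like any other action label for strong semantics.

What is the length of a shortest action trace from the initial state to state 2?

Answer: 2

Trace:
Breadth-first toward 2:
  Layer 0: {0}
  Layer 1: {4}
  Layer 2: {2}
2 enters at depth 2; path a·a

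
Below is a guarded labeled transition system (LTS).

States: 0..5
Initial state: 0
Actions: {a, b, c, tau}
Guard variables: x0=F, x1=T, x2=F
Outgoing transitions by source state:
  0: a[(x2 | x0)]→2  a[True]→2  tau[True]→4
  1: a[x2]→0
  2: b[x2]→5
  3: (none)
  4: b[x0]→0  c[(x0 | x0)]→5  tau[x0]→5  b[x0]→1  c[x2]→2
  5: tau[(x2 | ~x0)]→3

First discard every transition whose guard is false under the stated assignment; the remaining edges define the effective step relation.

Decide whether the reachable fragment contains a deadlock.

Reachable = {0,2,4}
  0: a→2  tau→4  [2 exit(s)]
  2: ∅  [deadlock]
  4: ∅  [deadlock]
Path to 2: a

Answer: DEADLOCK at state 2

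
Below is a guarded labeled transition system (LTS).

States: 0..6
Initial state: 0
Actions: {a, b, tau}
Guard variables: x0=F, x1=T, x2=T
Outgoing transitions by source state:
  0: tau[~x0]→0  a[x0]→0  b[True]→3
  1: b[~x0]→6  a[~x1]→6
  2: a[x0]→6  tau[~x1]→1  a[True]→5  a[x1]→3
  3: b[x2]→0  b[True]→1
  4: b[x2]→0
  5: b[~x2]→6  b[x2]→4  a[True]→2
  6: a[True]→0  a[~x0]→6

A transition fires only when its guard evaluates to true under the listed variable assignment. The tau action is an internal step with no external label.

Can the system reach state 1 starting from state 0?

12 transition(s) survive guard evaluation.
L0 = {0}
L1 = {3}  now seen {0,3}
L2 = {1}  now seen {0,1,3}
L3 = {6}  now seen {0,1,3,6}
Reach set: {0,1,3,6}
witness 1: b·b

Answer: REACHABLE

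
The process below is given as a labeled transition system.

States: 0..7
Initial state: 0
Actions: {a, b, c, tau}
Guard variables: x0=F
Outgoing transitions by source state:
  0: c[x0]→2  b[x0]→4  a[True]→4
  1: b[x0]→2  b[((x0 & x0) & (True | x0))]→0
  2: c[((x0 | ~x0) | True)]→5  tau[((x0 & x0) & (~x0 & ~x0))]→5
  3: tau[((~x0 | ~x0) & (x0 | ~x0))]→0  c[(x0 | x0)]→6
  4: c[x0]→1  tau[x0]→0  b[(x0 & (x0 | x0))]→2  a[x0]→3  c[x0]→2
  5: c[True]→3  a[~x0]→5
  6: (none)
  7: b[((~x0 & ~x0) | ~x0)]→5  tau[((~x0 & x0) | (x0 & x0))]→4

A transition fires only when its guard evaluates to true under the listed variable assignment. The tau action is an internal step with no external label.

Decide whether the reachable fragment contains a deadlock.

R = {0,4}
  0: a→4  [1 exit(s)]
  4: ∅  [deadlock]
witness 4: a

Answer: DEADLOCK at state 4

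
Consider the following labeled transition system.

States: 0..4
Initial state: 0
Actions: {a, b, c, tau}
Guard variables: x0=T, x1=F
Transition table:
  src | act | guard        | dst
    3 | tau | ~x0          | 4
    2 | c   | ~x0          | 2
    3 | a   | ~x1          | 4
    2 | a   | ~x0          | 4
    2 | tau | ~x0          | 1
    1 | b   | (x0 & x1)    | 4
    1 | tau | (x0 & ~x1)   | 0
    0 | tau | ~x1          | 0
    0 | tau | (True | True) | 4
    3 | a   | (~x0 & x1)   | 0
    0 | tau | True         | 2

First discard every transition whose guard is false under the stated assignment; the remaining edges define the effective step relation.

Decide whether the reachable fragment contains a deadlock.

Answer: DEADLOCK at state 2

Working:
Reach set: {0,2,4}
  0: tau→0  tau→2  tau→4  [deg 3]
  2: ∅  [no exit]
  4: ∅  [no exit]
trace reaching 2: tau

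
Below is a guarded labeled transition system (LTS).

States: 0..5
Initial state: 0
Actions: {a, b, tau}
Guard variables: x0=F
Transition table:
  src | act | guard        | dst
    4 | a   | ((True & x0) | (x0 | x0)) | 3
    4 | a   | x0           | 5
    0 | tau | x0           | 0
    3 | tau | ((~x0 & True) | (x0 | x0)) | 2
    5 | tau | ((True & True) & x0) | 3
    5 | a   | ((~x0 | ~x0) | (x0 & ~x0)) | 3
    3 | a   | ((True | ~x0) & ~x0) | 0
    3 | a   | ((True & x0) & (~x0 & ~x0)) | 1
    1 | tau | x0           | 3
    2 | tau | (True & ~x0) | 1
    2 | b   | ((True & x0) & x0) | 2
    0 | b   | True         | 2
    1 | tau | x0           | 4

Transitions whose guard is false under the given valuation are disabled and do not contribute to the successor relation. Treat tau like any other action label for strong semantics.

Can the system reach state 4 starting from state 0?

After dropping false guards: 5 live edges.
depth 0: {0}
depth 1: {2}  now seen {0,2}
depth 2: {1}  now seen {0,1,2}
Reach set: {0,1,2}

Answer: UNREACHABLE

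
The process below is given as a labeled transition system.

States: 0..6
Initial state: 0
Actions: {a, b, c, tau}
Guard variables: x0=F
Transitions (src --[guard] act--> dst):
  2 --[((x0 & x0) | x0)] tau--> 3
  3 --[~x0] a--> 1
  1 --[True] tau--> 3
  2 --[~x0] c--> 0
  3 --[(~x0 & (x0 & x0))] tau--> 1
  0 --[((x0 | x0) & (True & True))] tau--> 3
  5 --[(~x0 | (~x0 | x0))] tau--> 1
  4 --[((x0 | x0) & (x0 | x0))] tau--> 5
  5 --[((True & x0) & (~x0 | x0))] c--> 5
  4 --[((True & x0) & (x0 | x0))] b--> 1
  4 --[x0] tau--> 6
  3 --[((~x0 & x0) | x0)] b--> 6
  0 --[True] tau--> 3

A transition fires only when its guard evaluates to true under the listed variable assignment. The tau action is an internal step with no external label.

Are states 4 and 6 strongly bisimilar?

Answer: BISIMILAR

Trace:
Refine partition for ~:
  π0 = {{0,1,2,3,4,5,6}}
  π1 = {{0,1,5},{2},{3},{4,6}}
  π2 = {{0,1},{2},{3},{4,6},{5}}
stable after 3 split(s): 5 block(s)
class of 4: {4,6}; class of 6: {4,6}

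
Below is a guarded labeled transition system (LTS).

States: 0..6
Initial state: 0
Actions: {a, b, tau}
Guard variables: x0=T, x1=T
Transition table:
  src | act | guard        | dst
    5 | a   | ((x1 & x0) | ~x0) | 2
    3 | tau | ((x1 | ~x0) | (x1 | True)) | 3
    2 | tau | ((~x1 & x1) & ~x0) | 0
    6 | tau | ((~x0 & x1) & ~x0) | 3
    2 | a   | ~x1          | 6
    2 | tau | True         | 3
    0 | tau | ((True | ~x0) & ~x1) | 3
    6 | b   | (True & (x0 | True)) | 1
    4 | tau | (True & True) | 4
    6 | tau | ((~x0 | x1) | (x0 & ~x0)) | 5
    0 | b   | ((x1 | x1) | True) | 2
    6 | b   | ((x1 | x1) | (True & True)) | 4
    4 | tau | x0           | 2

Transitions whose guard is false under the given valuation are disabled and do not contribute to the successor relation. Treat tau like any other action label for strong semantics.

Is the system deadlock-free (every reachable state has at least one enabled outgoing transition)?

Answer: DEADLOCK-FREE

Working:
Reachable = {0,2,3}
  0: b→2  [1 out]
  2: tau→3  [1 out]
  3: tau→3  [1 out]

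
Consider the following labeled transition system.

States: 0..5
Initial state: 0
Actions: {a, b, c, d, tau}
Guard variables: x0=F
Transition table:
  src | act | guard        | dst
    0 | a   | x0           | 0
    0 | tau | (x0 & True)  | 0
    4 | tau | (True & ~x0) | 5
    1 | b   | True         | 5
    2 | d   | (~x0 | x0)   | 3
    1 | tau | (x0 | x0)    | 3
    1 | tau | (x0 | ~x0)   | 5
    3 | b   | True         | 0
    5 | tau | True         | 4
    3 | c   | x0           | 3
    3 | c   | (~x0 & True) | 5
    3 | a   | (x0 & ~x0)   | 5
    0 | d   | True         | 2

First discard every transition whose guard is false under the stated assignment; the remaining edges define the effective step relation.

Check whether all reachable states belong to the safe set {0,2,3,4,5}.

Answer: INVARIANT HOLDS

Trace:
Allowed set {0,2,3,4,5}
Reachable = {0,2,3,4,5}
  0: safe
  2: safe
  3: safe
  4: safe
  5: safe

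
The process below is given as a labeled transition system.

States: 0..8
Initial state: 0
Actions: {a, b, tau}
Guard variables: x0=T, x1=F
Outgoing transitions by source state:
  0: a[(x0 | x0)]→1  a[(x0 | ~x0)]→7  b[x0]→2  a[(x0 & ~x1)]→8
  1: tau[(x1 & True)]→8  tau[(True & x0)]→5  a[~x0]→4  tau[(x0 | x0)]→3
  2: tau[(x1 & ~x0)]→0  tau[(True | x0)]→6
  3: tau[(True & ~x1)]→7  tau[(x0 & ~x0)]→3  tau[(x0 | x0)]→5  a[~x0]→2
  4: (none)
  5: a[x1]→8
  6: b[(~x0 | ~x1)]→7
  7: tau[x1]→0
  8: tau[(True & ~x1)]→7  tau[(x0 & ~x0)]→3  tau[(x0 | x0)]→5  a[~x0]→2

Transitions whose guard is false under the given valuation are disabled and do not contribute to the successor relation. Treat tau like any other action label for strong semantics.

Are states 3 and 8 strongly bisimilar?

Answer: BISIMILAR

Working:
Refine partition for ~:
  π0 = {{0,1,2,3,4,5,6,7,8}}
  π1 = {{0},{1,2,3,8},{4,5,7},{6}}
  π2 = {{0},{1},{2},{3,8},{4,5,7},{6}}
Fixed point at round 3; 6 class(es).
[3]={3,8}  [8]={3,8}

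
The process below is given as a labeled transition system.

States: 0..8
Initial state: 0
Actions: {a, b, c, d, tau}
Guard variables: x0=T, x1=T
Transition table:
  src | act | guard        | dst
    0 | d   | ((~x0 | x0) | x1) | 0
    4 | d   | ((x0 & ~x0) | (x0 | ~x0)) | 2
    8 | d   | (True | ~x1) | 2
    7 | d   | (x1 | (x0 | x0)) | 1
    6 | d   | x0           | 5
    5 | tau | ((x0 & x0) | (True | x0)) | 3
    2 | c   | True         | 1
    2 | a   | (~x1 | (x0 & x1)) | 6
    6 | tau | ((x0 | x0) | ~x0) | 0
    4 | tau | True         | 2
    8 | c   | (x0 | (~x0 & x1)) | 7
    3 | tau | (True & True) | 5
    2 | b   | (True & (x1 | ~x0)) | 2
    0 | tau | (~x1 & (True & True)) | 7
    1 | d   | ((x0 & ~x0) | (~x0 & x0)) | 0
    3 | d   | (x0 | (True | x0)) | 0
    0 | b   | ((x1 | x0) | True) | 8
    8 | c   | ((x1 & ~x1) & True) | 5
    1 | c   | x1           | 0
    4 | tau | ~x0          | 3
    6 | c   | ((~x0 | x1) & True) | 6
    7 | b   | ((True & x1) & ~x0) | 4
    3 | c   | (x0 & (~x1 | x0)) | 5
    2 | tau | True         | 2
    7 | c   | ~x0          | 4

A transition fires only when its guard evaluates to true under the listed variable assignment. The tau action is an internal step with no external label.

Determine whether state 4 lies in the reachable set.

Guard filter leaves 19 enabled edge(s).
depth 0: {0}
depth 1: {8}  cumulative {0,8}
depth 2: {2,7}  cumulative {0,2,7,8}
depth 3: {1,6}  cumulative {0,1,2,6,7,8}
depth 4: {5}  cumulative {0,1,2,5,6,7,8}
depth 5: {3}  cumulative {0,1,2,3,5,6,7,8}
R = {0,1,2,3,5,6,7,8}

Answer: UNREACHABLE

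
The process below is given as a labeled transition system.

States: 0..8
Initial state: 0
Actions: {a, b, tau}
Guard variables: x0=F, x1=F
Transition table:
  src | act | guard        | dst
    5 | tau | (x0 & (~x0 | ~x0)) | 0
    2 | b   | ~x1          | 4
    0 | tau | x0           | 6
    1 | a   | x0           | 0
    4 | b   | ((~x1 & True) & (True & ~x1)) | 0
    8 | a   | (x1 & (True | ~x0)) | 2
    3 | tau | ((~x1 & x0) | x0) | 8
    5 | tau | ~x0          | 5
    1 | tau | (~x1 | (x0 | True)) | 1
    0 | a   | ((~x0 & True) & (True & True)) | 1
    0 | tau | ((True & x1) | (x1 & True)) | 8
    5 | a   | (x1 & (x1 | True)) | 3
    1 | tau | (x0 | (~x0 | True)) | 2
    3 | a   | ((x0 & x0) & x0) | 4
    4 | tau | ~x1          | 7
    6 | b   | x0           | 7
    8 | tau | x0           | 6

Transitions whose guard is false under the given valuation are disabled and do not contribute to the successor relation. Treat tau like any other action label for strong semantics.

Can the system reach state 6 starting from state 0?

After dropping false guards: 7 live edges.
L0 = {0}
L1 = {1}  now seen {0,1}
L2 = {2}  now seen {0,1,2}
L3 = {4}  now seen {0,1,2,4}
L4 = {7}  now seen {0,1,2,4,7}
R = {0,1,2,4,7}

Answer: UNREACHABLE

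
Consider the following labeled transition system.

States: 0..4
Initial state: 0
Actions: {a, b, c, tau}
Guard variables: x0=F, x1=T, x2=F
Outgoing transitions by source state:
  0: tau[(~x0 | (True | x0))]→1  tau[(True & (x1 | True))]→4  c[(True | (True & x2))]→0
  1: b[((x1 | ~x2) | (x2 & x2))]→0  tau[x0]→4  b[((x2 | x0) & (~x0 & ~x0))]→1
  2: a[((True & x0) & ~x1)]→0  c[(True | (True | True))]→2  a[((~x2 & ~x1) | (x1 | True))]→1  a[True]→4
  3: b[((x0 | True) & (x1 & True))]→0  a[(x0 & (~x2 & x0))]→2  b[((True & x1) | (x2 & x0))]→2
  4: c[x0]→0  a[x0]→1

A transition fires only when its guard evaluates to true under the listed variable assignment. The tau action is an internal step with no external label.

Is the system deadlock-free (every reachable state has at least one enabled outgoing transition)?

Reachable = {0,1,4}
  0: c→0  tau→1  tau→4  [deg 3]
  1: b→0  [deg 1]
  4: ∅  [deadlock]
witness 4: tau

Answer: DEADLOCK at state 4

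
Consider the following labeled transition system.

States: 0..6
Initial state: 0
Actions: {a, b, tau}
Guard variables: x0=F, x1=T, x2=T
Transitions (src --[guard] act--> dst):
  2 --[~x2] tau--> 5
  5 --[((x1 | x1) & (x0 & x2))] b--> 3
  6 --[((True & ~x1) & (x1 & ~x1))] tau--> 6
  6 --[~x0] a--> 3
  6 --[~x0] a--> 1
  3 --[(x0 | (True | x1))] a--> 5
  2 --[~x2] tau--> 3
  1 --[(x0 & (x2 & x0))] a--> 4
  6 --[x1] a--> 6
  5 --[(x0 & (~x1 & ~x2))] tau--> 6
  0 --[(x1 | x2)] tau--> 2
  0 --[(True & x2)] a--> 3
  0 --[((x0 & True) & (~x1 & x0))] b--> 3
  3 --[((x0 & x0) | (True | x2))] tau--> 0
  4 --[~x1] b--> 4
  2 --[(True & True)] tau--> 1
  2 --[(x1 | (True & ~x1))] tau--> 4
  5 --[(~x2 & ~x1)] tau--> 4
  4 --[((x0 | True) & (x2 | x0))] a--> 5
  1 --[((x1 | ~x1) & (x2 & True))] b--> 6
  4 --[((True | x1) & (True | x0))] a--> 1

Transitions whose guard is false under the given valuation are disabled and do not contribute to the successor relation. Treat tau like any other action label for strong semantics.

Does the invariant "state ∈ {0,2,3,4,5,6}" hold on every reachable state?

Answer: INVARIANT VIOLATED at state 1

Trace:
Inv-set: {0,2,3,4,5,6}
Reachable = {0,1,2,3,4,5,6}
  0: ok
  1: outside
  2: ok
  3: ok
  4: ok
  5: ok
  6: ok
counterexample path to 1: tau·tau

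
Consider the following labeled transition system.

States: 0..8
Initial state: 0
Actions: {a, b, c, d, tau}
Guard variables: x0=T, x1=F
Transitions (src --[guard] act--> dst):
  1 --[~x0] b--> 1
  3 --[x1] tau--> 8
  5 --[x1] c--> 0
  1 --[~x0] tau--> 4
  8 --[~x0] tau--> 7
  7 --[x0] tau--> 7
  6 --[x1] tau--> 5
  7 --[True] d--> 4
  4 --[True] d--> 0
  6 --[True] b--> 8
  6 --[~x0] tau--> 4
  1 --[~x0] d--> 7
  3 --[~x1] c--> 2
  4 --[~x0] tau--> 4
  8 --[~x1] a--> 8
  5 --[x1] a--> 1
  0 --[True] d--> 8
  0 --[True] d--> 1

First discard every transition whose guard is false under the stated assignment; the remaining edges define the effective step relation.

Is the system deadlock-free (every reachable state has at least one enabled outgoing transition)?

Reach set: {0,1,8}
  0: d→1  d→8  [2 exit(s)]
  1: ∅  [no exit]
  8: a→8  [1 exit(s)]
witness 1: d

Answer: DEADLOCK at state 1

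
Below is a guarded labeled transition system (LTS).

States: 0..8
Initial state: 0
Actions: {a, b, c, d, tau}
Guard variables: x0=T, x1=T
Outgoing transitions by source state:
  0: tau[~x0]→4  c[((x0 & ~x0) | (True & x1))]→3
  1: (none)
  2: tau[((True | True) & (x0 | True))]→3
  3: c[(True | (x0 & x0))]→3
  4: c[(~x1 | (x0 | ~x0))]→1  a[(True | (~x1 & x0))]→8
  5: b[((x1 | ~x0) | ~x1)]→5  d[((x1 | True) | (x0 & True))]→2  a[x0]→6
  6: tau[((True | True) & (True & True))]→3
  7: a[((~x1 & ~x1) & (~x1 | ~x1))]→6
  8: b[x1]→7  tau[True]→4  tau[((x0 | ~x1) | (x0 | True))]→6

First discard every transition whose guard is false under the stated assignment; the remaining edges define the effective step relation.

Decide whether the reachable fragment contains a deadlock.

Reachable = {0,3}
  0: c→3  [1 exit(s)]
  3: c→3  [1 exit(s)]

Answer: DEADLOCK-FREE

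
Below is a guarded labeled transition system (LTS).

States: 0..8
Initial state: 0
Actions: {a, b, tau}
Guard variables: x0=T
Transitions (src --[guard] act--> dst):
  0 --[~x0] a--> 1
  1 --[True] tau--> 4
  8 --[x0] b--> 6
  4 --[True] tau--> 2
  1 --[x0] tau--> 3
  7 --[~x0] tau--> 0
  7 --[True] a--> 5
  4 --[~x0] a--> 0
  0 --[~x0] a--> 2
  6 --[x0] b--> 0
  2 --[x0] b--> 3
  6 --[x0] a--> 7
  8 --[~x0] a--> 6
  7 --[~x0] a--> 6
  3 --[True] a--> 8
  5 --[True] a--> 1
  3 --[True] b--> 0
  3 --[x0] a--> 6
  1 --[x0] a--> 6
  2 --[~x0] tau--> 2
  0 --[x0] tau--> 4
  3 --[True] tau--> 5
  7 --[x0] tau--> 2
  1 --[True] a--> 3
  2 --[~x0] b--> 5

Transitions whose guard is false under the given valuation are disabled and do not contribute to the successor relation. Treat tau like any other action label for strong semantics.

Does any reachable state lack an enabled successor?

Answer: DEADLOCK-FREE

Working:
Reach set: {0,1,2,3,4,5,6,7,8}
  0: tau→4  [1 exit(s)]
  1: a→3  a→6  tau→3  tau→4  [4 exit(s)]
  2: b→3  [1 exit(s)]
  3: a→6  a→8  b→0  tau→5  [4 exit(s)]
  4: tau→2  [1 exit(s)]
  5: a→1  [1 exit(s)]
  6: a→7  b→0  [2 exit(s)]
  7: a→5  tau→2  [2 exit(s)]
  8: b→6  [1 exit(s)]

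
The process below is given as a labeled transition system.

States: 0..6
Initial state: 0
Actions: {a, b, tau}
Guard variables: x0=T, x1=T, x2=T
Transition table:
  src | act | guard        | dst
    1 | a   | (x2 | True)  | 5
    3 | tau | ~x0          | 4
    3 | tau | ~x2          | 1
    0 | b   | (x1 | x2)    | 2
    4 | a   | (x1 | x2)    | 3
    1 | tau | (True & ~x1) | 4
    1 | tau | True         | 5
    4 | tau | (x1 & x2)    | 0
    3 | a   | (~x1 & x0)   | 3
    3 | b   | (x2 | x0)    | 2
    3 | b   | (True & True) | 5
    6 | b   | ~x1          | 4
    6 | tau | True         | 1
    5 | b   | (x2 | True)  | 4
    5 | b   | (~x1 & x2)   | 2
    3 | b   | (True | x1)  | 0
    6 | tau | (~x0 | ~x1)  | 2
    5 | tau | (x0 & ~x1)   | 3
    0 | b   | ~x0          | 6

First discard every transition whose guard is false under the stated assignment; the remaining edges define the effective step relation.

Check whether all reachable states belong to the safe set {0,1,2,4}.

Allowed set {0,1,2,4}
Reachable = {0,2}
  0: ok
  2: ok

Answer: INVARIANT HOLDS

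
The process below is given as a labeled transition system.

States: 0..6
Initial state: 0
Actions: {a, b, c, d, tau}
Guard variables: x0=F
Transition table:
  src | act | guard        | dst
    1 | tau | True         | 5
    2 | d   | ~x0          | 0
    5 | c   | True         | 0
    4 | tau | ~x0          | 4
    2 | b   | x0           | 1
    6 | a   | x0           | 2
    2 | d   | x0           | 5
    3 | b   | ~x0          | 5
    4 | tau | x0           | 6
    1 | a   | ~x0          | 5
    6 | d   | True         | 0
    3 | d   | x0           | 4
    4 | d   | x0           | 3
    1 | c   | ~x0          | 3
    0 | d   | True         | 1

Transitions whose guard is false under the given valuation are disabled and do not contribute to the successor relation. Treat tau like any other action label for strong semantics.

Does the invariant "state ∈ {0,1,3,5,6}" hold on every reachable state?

Answer: INVARIANT HOLDS

Analysis:
Inv-set: {0,1,3,5,6}
Reach set: {0,1,3,5}
  0: ok
  1: ok
  3: ok
  5: ok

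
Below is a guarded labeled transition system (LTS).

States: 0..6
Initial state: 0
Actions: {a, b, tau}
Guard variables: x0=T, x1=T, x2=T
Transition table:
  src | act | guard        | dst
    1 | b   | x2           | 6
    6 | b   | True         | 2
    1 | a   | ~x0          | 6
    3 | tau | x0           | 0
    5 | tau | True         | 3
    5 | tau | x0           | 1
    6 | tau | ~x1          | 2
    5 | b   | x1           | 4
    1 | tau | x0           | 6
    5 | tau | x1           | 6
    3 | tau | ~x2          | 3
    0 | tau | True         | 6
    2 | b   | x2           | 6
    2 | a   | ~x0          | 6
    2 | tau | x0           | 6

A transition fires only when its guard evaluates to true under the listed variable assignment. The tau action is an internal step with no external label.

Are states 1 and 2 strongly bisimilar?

Answer: BISIMILAR

Trace:
Compute ~ classes (split until stable):
  round 0: {{0,1,2,3,4,5,6}}
  round 1: {{0,3},{1,2,5},{4},{6}}
  round 2: {{0},{1,2},{3},{4},{5},{6}}
6 equivalence class(es) (converged in 3)
1∈{1,2}, 2∈{1,2}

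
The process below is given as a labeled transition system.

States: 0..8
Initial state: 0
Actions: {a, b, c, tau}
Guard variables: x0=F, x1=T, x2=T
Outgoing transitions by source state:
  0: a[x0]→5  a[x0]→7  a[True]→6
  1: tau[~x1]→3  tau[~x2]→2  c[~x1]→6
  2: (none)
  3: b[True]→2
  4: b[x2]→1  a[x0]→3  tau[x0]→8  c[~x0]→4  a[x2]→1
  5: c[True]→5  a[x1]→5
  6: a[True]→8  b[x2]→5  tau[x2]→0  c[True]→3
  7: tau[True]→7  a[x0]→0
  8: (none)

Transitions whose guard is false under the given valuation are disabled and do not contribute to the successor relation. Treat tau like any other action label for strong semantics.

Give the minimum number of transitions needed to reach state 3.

Layered search for 3:
  Layer 0: {0}
  Layer 1: {6}
  Layer 2: {3,5,8}
first hit 3 at d=2 via a·c

Answer: 2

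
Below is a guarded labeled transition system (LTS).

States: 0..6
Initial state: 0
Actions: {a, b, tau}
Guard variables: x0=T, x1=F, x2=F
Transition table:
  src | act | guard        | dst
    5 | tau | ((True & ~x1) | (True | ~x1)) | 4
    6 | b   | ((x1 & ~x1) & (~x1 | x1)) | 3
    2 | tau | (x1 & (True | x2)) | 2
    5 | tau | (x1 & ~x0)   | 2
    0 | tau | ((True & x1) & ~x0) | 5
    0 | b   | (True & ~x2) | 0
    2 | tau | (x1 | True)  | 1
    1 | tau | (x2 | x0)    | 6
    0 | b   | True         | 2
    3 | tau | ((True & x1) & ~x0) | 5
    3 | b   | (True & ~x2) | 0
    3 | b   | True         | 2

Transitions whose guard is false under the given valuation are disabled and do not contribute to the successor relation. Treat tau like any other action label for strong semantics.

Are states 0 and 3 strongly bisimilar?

Compute ~ classes (split until stable):
  round 0: {{0,1,2,3,4,5,6}}
  round 1: {{0,3},{1,2,5},{4,6}}
  round 2: {{0,3},{1,5},{2},{4,6}}
4 equivalence class(es) (converged in 3)
[0]={0,3}  [3]={0,3}

Answer: BISIMILAR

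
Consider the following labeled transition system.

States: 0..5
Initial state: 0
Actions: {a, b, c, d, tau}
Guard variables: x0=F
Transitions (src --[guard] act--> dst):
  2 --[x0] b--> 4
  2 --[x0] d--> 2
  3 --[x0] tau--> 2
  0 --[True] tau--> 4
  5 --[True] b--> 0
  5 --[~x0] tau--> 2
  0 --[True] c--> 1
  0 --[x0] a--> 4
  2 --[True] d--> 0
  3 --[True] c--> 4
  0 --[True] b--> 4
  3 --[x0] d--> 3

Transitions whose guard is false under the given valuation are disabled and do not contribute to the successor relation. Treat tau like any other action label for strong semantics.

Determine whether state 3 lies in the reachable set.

7 transition(s) survive guard evaluation.
L0 = {0}
L1 = {1,4}  total {0,1,4}
R = {0,1,4}

Answer: UNREACHABLE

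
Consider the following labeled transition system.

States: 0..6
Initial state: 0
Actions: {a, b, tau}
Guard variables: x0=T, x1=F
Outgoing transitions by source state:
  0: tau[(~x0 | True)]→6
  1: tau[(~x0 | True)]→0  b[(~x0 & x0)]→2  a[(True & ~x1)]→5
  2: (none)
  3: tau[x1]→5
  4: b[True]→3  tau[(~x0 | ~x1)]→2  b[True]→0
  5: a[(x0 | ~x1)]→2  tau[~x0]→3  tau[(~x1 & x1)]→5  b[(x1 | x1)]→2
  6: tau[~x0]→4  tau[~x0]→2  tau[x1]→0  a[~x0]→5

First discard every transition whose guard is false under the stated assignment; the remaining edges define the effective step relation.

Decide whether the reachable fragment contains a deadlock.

R = {0,6}
  0: tau→6  [1 out]
  6: ∅  [STUCK]
Path to 6: tau

Answer: DEADLOCK at state 6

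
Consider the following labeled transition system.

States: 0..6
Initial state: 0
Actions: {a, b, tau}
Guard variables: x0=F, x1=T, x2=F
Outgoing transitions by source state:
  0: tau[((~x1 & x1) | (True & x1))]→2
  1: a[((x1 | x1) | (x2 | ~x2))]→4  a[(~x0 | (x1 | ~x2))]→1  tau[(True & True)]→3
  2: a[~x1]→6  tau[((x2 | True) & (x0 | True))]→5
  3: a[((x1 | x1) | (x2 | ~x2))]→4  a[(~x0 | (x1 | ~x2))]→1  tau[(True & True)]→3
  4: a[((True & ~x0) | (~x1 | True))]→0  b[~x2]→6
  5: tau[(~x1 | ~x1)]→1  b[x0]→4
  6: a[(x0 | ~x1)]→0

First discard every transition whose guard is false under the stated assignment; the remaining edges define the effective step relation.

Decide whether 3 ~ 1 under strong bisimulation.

Answer: BISIMILAR

Trace:
Refine partition for ~:
  π0 = {{0,1,2,3,4,5,6}}
  π1 = {{0,2},{1,3},{4},{5,6}}
  π2 = {{0},{1,3},{2},{4},{5,6}}
stable after 3 split(s): 5 block(s)
3∈{1,3}, 1∈{1,3}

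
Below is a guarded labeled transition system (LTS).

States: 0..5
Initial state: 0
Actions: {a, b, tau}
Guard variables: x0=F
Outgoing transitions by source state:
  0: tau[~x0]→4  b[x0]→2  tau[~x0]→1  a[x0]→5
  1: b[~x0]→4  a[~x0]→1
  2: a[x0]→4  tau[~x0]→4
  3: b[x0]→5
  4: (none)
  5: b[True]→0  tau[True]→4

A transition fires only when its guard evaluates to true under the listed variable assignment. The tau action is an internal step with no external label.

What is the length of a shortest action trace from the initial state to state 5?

Answer: UNREACHABLE

Trace:
Breadth-first toward 5:
  Layer 0: {0}
  Layer 1: {1,4}
5 never appears.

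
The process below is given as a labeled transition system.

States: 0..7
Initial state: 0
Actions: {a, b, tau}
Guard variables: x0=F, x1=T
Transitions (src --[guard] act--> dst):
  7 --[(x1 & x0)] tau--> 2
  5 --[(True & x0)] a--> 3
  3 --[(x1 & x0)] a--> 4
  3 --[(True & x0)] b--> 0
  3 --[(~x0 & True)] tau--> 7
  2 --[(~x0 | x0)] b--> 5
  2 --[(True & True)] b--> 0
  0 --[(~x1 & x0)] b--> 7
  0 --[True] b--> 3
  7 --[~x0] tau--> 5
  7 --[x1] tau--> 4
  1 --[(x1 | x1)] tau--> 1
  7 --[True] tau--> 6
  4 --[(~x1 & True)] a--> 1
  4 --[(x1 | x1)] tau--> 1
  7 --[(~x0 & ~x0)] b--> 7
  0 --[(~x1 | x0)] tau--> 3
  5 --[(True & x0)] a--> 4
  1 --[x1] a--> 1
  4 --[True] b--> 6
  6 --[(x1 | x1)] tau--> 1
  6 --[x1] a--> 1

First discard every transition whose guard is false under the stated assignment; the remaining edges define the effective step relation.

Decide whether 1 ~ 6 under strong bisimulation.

Refine partition for ~:
  π0 = {{0,1,2,3,4,5,6,7}}
  π1 = {{0,2},{1,6},{3},{4,7},{5}}
  π2 = {{0},{1,6},{2},{3},{4},{5},{7}}
stable after 3 split(s): 7 block(s)
class of 1: {1,6}; class of 6: {1,6}

Answer: BISIMILAR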